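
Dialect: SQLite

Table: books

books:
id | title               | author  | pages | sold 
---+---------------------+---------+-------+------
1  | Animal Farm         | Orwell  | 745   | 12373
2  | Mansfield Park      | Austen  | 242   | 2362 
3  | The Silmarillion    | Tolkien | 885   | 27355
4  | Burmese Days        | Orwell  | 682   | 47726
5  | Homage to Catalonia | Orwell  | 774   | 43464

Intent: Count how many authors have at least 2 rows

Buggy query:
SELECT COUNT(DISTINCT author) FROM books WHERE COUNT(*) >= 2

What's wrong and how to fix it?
Bug: WHERE filters individual rows, not groups, so a group-level COUNT is invalid there

Fix: Group first with HAVING COUNT(*) >= 2, then COUNT the resulting groups

Corrected query:
SELECT COUNT(*) FROM (SELECT author FROM books GROUP BY author HAVING COUNT(*) >= 2)

Result:
COUNT(*)
--------
1       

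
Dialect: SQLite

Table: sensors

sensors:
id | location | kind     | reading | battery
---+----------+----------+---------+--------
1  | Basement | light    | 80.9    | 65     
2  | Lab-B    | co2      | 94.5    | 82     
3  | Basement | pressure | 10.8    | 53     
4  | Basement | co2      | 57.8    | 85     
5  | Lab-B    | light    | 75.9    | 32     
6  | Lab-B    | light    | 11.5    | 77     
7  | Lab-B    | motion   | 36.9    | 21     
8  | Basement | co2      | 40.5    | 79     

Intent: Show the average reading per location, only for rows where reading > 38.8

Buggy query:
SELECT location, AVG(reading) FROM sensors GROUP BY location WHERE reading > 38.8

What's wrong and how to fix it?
Bug: Row-level WHERE must come before GROUP BY in the clause order

Fix: Place WHERE between FROM and GROUP BY

Corrected query:
SELECT location, AVG(reading) FROM sensors WHERE reading > 38.8 GROUP BY location

Result:
location | AVG(reading)
---------+-------------
Basement | 59.733333   
Lab-B    | 85.2        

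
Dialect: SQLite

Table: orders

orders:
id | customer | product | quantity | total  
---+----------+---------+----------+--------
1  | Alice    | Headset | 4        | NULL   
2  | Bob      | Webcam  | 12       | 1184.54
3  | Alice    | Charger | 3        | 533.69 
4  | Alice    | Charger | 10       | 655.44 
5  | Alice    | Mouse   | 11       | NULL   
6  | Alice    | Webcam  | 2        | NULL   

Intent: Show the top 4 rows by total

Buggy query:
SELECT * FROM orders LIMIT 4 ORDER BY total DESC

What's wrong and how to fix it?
Bug: LIMIT must come after ORDER BY

Fix: Sort with ORDER BY, then apply LIMIT

Corrected query:
SELECT * FROM orders ORDER BY total DESC LIMIT 4

Result:
id | customer | product | quantity | total  
---+----------+---------+----------+--------
2  | Bob      | Webcam  | 12       | 1184.54
4  | Alice    | Charger | 10       | 655.44 
3  | Alice    | Charger | 3        | 533.69 
1  | Alice    | Headset | 4        | NULL   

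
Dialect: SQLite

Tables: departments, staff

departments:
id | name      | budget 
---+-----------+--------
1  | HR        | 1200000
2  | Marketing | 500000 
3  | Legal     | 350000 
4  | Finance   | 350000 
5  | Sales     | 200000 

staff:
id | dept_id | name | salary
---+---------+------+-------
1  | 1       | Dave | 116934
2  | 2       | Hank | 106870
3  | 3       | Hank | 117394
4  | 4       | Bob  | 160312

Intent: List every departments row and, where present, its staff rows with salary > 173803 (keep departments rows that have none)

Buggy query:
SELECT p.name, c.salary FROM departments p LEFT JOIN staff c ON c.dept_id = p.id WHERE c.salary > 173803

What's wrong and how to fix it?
Bug: Filtering c.salary in WHERE discards the NULL rows produced by LEFT JOIN, turning it into an inner join

Fix: Move the right-table condition into the ON clause so unmatched parents are kept

Corrected query:
SELECT p.name, c.salary FROM departments p LEFT JOIN staff c ON c.dept_id = p.id AND c.salary > 173803

Result:
name      | salary
----------+-------
HR        | NULL  
Marketing | NULL  
Legal     | NULL  
Finance   | NULL  
Sales     | NULL  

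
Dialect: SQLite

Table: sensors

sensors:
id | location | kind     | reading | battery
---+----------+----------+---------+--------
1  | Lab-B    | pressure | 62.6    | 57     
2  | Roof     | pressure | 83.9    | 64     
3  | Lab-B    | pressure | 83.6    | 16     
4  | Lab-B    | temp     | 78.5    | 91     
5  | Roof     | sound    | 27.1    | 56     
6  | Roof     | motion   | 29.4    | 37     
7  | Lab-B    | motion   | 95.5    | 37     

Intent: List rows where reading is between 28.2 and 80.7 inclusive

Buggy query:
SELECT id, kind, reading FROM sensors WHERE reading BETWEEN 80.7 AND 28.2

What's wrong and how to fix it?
Bug: The bounds are reversed; BETWEEN a AND b requires a <= b to match anything

Fix: Swap the bounds so the smaller value comes first

Corrected query:
SELECT id, kind, reading FROM sensors WHERE reading BETWEEN 28.2 AND 80.7

Result:
id | kind     | reading
---+----------+--------
1  | pressure | 62.6   
4  | temp     | 78.5   
6  | motion   | 29.4   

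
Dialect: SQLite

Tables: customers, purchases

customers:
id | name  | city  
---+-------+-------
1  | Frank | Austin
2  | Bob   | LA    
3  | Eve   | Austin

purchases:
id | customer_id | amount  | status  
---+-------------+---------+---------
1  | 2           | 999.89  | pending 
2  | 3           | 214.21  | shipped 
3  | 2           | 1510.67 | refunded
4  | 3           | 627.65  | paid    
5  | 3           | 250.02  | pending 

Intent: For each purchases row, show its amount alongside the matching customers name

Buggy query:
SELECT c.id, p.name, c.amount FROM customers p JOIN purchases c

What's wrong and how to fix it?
Bug: JOIN with no ON clause produces a cartesian product; every purchases row pairs with every customers row

Fix: Specify the join condition linking the foreign key to the parent id

Corrected query:
SELECT c.id, p.name, c.amount FROM customers p JOIN purchases c ON c.customer_id = p.id

Result:
id | name | amount 
---+------+--------
1  | Bob  | 999.89 
2  | Eve  | 214.21 
3  | Bob  | 1510.67
4  | Eve  | 627.65 
5  | Eve  | 250.02 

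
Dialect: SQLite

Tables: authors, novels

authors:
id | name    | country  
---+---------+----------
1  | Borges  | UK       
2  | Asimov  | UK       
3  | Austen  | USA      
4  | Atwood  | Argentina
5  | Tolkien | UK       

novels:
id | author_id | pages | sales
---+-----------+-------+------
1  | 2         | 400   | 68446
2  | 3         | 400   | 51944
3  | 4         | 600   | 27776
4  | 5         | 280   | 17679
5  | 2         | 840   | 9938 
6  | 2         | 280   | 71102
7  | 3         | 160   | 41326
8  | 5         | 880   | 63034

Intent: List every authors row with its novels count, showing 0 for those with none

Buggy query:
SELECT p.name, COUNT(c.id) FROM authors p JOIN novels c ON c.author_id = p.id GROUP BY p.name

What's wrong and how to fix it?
Bug: INNER JOIN drops authors rows that have no matching novels rows

Fix: Switch to LEFT JOIN to retain unmatched parent rows

Corrected query:
SELECT p.name, COUNT(c.id) FROM authors p LEFT JOIN novels c ON c.author_id = p.id GROUP BY p.name

Result:
name    | COUNT(c.id)
--------+------------
Asimov  | 3          
Atwood  | 1          
Austen  | 2          
Borges  | 0          
Tolkien | 2          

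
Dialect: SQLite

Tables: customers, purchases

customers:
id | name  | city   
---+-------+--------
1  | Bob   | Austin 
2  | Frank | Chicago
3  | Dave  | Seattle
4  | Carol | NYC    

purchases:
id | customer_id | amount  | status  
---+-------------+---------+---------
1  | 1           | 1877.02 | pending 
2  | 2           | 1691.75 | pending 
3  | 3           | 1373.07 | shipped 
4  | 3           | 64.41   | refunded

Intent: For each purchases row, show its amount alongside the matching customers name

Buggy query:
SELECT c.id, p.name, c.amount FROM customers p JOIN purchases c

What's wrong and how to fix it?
Bug: JOIN with no ON clause produces a cartesian product; every purchases row pairs with every customers row

Fix: Specify the join condition linking the foreign key to the parent id

Corrected query:
SELECT c.id, p.name, c.amount FROM customers p JOIN purchases c ON c.customer_id = p.id

Result:
id | name  | amount 
---+-------+--------
1  | Bob   | 1877.02
2  | Frank | 1691.75
3  | Dave  | 1373.07
4  | Dave  | 64.41  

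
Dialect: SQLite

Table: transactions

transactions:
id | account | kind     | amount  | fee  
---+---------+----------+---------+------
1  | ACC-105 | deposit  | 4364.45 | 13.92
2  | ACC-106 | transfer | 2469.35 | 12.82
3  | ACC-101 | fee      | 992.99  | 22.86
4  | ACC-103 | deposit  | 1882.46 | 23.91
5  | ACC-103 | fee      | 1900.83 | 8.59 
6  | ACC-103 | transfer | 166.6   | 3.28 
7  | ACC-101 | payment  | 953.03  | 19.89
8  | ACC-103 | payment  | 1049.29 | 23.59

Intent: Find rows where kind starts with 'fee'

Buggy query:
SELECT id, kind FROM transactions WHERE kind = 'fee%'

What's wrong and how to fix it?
Bug: Wildcards only work with LIKE; '=' treats '%' as a literal character

Fix: Replace '=' with LIKE so 'fee%' is treated as a pattern

Corrected query:
SELECT id, kind FROM transactions WHERE kind LIKE 'fee%'

Result:
id | kind
---+-----
3  | fee 
5  | fee 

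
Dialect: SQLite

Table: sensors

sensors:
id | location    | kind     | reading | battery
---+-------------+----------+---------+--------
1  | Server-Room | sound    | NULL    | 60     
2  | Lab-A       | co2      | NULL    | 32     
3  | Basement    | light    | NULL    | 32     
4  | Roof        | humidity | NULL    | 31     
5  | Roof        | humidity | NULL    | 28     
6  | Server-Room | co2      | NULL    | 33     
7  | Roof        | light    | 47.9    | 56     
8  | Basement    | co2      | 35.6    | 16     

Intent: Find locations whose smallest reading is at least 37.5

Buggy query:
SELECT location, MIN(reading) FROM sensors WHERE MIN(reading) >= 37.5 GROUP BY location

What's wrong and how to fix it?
Bug: MIN() in WHERE is a misuse of aggregate

Fix: Replace WHERE with HAVING after the GROUP BY

Corrected query:
SELECT location, MIN(reading) FROM sensors GROUP BY location HAVING MIN(reading) >= 37.5

Result:
location | MIN(reading)
---------+-------------
Roof     | 47.9        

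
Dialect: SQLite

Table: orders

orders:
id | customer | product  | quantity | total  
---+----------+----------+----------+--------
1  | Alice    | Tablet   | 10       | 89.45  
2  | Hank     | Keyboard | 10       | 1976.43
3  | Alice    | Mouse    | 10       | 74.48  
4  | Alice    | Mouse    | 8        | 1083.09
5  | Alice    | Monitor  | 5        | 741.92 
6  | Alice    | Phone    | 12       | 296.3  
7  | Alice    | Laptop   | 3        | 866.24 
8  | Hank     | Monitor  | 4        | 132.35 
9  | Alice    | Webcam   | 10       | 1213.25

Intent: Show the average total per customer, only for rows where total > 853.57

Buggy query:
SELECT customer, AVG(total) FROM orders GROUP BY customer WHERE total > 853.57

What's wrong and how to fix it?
Bug: Row-level WHERE must come before GROUP BY in the clause order

Fix: Move the WHERE clause before GROUP BY

Corrected query:
SELECT customer, AVG(total) FROM orders WHERE total > 853.57 GROUP BY customer

Result:
customer | AVG(total) 
---------+------------
Alice    | 1054.193333
Hank     | 1976.43    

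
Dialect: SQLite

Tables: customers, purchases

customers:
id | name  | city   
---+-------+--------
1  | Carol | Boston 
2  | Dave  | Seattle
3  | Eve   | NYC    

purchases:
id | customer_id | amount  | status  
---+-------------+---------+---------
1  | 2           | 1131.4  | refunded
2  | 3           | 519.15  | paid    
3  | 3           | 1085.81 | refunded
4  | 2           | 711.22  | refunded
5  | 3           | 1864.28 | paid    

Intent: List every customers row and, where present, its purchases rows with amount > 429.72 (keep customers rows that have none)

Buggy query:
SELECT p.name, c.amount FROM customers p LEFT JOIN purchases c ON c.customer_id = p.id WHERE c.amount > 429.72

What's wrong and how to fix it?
Bug: A WHERE condition on the right-hand table after LEFT JOIN drops unmatched parents

Fix: Move the right-table condition into the ON clause so unmatched parents are kept

Corrected query:
SELECT p.name, c.amount FROM customers p LEFT JOIN purchases c ON c.customer_id = p.id AND c.amount > 429.72

Result:
name  | amount 
------+--------
Carol | NULL   
Dave  | 711.22 
Dave  | 1131.4 
Eve   | 519.15 
Eve   | 1085.81
Eve   | 1864.28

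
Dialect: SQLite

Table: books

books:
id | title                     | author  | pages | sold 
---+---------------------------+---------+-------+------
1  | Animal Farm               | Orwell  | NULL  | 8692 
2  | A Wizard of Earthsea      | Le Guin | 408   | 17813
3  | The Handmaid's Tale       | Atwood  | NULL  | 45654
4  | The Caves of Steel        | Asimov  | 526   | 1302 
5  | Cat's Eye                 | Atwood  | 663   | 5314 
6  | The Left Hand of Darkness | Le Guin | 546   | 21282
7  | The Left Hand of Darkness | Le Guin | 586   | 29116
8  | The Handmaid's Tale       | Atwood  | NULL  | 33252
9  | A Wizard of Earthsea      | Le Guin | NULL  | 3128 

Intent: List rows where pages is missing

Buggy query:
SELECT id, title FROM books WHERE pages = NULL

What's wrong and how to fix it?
Bug: Comparing to NULL with '=' never matches; NULL = NULL is unknown, not true

Fix: Replace '= NULL' with 'IS NULL'

Corrected query:
SELECT id, title FROM books WHERE pages IS NULL

Result:
id | title               
---+---------------------
1  | Animal Farm         
3  | The Handmaid's Tale 
8  | The Handmaid's Tale 
9  | A Wizard of Earthsea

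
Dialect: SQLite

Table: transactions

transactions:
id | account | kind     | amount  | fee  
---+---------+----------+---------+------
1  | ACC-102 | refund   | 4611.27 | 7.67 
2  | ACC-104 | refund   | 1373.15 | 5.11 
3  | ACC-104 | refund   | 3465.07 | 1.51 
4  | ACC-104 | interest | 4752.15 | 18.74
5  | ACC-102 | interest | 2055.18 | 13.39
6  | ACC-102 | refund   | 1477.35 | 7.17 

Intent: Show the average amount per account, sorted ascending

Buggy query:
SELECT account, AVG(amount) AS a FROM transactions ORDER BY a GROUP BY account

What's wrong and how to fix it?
Bug: ORDER BY appears before GROUP BY; SQL clause order requires GROUP BY first

Fix: Reorder: SELECT … FROM … GROUP BY … ORDER BY …

Corrected query:
SELECT account, AVG(amount) AS a FROM transactions GROUP BY account ORDER BY a

Result:
account | a      
--------+--------
ACC-102 | 2714.6 
ACC-104 | 3196.79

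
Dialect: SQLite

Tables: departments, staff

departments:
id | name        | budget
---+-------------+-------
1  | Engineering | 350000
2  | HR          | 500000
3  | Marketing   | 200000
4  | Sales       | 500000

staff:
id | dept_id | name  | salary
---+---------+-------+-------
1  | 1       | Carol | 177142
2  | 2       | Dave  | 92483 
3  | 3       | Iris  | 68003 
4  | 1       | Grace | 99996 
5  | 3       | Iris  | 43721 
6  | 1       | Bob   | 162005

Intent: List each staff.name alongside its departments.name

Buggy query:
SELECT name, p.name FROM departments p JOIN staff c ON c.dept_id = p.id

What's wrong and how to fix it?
Bug: 'name' exists in both joined tables, so the database can't tell which one is meant

Fix: Prefix ambiguous columns with the table alias

Corrected query:
SELECT c.name, p.name FROM departments p JOIN staff c ON c.dept_id = p.id

Result:
name  | name       
------+------------
Carol | Engineering
Dave  | HR         
Iris  | Marketing  
Grace | Engineering
Iris  | Marketing  
Bob   | Engineering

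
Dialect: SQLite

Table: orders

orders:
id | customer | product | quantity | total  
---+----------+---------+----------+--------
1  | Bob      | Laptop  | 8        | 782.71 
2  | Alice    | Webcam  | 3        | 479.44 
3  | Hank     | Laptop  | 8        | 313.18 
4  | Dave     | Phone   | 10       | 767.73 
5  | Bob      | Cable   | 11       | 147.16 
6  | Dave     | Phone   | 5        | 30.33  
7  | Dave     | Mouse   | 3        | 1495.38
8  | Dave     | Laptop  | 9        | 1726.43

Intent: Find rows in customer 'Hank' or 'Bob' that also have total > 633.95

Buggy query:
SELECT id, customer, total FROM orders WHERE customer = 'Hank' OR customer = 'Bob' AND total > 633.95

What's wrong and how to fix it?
Bug: AND binds tighter than OR, so this parses as customer = 'Hank' OR (customer = 'Bob' AND total > 633.95)

Fix: Group the OR with parentheses (or use IN), then AND the threshold

Corrected query:
SELECT id, customer, total FROM orders WHERE (customer = 'Hank' OR customer = 'Bob') AND total > 633.95

Result:
id | customer | total 
---+----------+-------
1  | Bob      | 782.71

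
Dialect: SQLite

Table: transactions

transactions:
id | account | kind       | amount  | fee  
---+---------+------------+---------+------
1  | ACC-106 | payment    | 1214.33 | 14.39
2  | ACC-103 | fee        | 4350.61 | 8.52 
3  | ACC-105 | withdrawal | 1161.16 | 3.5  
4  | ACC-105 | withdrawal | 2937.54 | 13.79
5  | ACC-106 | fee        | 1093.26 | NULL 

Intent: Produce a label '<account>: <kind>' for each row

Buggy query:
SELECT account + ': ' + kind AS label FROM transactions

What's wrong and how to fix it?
Bug: '+' is numeric addition; on text columns SQLite converts them to 0 instead of concatenating

Fix: Use the || operator for string concatenation

Corrected query:
SELECT account || ': ' || kind AS label FROM transactions

Result:
label              
-------------------
ACC-106: payment   
ACC-103: fee       
ACC-105: withdrawal
ACC-105: withdrawal
ACC-106: fee       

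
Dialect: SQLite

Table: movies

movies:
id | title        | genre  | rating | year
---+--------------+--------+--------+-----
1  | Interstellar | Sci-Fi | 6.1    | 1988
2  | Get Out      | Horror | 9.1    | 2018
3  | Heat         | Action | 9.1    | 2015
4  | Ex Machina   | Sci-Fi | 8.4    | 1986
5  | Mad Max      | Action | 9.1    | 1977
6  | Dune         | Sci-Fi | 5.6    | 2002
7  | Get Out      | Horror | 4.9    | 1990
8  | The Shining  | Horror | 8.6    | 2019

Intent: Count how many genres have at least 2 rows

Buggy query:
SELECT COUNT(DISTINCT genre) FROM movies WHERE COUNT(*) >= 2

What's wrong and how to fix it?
Bug: COUNT(*) cannot appear in WHERE; the per-group count doesn't exist yet

Fix: Group first with HAVING COUNT(*) >= 2, then COUNT the resulting groups

Corrected query:
SELECT COUNT(*) FROM (SELECT genre FROM movies GROUP BY genre HAVING COUNT(*) >= 2)

Result:
COUNT(*)
--------
3       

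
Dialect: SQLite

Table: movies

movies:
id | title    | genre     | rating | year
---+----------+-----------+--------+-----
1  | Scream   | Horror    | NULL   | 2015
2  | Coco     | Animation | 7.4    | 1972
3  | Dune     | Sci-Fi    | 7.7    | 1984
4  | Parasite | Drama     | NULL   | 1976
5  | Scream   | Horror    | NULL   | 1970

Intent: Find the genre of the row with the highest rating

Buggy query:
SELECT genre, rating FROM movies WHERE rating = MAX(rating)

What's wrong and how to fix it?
Bug: MAX(rating) is an aggregate and cannot be used directly in WHERE

Fix: Use a subquery: WHERE rating = (SELECT MAX(rating) FROM movies)

Corrected query:
SELECT genre, rating FROM movies WHERE rating = (SELECT MAX(rating) FROM movies)

Result:
genre  | rating
-------+-------
Sci-Fi | 7.7   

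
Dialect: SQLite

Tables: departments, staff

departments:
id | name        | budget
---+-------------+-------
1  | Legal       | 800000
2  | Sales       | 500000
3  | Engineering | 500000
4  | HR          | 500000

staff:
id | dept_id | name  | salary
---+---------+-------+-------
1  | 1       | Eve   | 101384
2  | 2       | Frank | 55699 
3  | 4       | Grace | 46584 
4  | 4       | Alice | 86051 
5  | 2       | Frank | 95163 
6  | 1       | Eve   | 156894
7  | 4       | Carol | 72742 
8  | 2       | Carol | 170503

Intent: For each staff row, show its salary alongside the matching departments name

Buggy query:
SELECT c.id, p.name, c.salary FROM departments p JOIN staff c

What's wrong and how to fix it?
Bug: Missing join condition: each staff row is matched to all departments rows instead of just its own

Fix: Add ON c.dept_id = p.id to the JOIN

Corrected query:
SELECT c.id, p.name, c.salary FROM departments p JOIN staff c ON c.dept_id = p.id

Result:
id | name  | salary
---+-------+-------
1  | Legal | 101384
2  | Sales | 55699 
3  | HR    | 46584 
4  | HR    | 86051 
5  | Sales | 95163 
6  | Legal | 156894
7  | HR    | 72742 
8  | Sales | 170503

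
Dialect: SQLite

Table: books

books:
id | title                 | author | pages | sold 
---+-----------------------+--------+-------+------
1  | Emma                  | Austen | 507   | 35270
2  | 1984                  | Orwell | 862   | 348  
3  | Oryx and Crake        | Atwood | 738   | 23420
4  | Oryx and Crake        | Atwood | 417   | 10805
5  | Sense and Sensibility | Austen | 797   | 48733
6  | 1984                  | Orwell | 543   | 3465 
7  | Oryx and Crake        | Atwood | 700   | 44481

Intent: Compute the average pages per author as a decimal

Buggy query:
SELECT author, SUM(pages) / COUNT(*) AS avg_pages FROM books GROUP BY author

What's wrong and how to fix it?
Bug: SUM(pages) and COUNT(*) are both integers; the division truncates the fractional part

Fix: Cast one side to REAL so the division keeps the fractional part

Corrected query:
SELECT author, SUM(pages) * 1.0 / COUNT(*) AS avg_pages FROM books GROUP BY author

Result:
author | avg_pages 
-------+-----------
Atwood | 618.333333
Austen | 652       
Orwell | 702.5     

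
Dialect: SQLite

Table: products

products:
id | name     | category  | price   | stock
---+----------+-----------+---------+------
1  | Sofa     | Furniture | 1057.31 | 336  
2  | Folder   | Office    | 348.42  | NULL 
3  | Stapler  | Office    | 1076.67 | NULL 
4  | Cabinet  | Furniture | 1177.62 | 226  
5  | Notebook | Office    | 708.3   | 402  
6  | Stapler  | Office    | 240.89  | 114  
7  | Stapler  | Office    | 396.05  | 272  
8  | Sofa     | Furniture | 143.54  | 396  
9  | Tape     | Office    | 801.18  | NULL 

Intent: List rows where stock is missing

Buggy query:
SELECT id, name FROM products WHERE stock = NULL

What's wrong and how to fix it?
Bug: Comparing to NULL with '=' never matches; NULL = NULL is unknown, not true

Fix: Replace '= NULL' with 'IS NULL'

Corrected query:
SELECT id, name FROM products WHERE stock IS NULL

Result:
id | name   
---+--------
2  | Folder 
3  | Stapler
9  | Tape   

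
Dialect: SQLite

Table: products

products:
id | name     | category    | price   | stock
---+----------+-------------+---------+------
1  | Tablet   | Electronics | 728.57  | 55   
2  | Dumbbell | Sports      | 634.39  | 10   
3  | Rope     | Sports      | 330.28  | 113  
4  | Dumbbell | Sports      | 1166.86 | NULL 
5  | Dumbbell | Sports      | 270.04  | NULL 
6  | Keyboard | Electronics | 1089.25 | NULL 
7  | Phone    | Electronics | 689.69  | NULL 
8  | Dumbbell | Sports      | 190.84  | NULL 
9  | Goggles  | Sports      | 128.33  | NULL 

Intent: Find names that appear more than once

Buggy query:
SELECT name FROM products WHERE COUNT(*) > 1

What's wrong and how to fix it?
Bug: WHERE can't reference COUNT(*); aggregates are computed after WHERE

Fix: GROUP BY name, then filter groups with HAVING COUNT(*) > 1

Corrected query:
SELECT name FROM products GROUP BY name HAVING COUNT(*) > 1

Result:
name    
--------
Dumbbell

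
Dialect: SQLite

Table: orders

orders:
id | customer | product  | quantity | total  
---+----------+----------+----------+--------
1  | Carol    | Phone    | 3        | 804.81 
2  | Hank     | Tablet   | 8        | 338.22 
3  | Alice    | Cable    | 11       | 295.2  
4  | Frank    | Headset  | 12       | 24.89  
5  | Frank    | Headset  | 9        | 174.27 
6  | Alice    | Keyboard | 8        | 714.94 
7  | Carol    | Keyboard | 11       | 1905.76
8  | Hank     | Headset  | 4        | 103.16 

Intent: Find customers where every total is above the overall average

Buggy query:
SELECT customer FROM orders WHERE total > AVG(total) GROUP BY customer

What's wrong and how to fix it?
Bug: WHERE evaluates per row before aggregation, so AVG() is unavailable

Fix: Compute the overall average in a scalar subquery and compare each group's MIN against it in HAVING

Corrected query:
SELECT customer FROM orders GROUP BY customer HAVING MIN(total) > (SELECT AVG(total) FROM orders)

Result:
customer
--------
Carol   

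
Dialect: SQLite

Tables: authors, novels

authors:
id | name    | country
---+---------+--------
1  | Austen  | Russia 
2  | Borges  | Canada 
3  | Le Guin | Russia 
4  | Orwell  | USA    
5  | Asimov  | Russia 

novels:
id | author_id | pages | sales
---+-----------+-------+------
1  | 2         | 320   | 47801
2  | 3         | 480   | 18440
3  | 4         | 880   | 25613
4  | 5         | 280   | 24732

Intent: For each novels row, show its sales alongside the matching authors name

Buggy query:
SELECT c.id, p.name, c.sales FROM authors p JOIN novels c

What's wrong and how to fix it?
Bug: JOIN with no ON clause produces a cartesian product; every novels row pairs with every authors row

Fix: Add ON c.author_id = p.id to the JOIN

Corrected query:
SELECT c.id, p.name, c.sales FROM authors p JOIN novels c ON c.author_id = p.id

Result:
id | name    | sales
---+---------+------
1  | Borges  | 47801
2  | Le Guin | 18440
3  | Orwell  | 25613
4  | Asimov  | 24732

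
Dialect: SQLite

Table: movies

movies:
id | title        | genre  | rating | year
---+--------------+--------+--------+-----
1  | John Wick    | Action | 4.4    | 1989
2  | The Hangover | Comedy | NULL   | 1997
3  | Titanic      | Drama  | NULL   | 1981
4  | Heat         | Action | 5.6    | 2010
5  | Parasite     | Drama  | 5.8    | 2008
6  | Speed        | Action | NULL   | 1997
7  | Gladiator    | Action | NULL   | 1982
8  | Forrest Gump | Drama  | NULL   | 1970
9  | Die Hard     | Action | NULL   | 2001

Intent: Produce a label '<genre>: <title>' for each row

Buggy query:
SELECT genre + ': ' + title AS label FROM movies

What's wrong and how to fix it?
Bug: '+' is numeric addition; on text columns SQLite converts them to 0 instead of concatenating

Fix: Replace + with || to concatenate text

Corrected query:
SELECT genre || ': ' || title AS label FROM movies

Result:
label               
--------------------
Action: John Wick   
Comedy: The Hangover
Drama: Titanic      
Action: Heat        
Drama: Parasite     
Action: Speed       
Action: Gladiator   
Drama: Forrest Gump 
Action: Die Hard    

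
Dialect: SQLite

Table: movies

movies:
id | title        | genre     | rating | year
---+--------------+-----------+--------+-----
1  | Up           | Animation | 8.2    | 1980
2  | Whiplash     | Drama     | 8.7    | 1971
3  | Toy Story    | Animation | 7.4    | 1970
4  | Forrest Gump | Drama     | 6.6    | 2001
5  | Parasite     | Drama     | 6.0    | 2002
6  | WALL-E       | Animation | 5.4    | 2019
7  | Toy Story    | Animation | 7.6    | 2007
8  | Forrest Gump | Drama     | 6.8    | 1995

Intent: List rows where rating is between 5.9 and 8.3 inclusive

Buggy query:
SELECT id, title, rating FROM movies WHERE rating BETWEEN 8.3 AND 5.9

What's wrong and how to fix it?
Bug: The bounds are reversed; BETWEEN a AND b requires a <= b to match anything

Fix: Swap the bounds so the smaller value comes first

Corrected query:
SELECT id, title, rating FROM movies WHERE rating BETWEEN 5.9 AND 8.3

Result:
id | title        | rating
---+--------------+-------
1  | Up           | 8.2   
3  | Toy Story    | 7.4   
4  | Forrest Gump | 6.6   
5  | Parasite     | 6     
7  | Toy Story    | 7.6   
8  | Forrest Gump | 6.8   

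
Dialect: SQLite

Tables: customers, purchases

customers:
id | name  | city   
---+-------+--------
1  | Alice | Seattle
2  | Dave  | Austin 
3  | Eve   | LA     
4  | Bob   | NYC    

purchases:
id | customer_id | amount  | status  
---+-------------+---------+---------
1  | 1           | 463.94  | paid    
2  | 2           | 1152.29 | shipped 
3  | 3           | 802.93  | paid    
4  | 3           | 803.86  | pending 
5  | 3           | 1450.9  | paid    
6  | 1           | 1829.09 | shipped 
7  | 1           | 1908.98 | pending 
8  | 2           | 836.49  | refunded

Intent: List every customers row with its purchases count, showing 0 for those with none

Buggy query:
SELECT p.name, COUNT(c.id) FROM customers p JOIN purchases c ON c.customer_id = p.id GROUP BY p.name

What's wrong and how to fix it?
Bug: An inner join excludes parents with zero children

Fix: Use LEFT JOIN so parents without children still appear (COUNT(c.id) gives 0)

Corrected query:
SELECT p.name, COUNT(c.id) FROM customers p LEFT JOIN purchases c ON c.customer_id = p.id GROUP BY p.name

Result:
name  | COUNT(c.id)
------+------------
Alice | 3          
Bob   | 0          
Dave  | 2          
Eve   | 3          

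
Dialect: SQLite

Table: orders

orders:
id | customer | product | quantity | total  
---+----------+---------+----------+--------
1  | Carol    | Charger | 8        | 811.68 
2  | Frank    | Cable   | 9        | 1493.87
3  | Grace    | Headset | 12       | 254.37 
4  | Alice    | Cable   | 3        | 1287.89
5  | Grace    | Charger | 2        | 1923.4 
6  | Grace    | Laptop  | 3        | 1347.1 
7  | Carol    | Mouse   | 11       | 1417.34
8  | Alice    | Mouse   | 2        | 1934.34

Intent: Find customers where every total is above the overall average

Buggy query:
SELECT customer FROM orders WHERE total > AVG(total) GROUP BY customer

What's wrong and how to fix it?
Bug: WHERE evaluates per row before aggregation, so AVG() is unavailable

Fix: Use a subquery for AVG and a HAVING MIN(...) filter so the condition holds for every row in the group

Corrected query:
SELECT customer FROM orders GROUP BY customer HAVING MIN(total) > (SELECT AVG(total) FROM orders)

Result:
customer
--------
Frank   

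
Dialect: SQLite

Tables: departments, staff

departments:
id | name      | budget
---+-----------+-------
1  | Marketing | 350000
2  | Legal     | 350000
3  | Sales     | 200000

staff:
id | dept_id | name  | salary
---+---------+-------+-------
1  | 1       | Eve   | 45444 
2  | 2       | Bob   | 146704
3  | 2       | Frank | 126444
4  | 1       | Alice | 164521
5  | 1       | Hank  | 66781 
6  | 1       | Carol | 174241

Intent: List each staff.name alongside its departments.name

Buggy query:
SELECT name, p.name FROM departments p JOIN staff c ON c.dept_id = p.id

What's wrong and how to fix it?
Bug: Both tables have a 'name' column; the unqualified reference is ambiguous

Fix: Qualify the column with its table alias (c.name)

Corrected query:
SELECT c.name, p.name FROM departments p JOIN staff c ON c.dept_id = p.id

Result:
name  | name     
------+----------
Eve   | Marketing
Bob   | Legal    
Frank | Legal    
Alice | Marketing
Hank  | Marketing
Carol | Marketing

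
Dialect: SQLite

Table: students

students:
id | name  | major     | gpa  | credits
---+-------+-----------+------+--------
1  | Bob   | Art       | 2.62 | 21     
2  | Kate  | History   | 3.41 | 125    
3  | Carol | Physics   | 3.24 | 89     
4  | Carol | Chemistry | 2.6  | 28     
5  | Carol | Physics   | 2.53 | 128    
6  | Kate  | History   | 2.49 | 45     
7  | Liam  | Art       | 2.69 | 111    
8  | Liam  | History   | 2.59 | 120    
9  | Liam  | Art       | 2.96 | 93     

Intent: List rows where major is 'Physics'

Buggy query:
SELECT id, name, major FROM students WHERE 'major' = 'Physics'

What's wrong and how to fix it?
Bug: 'major' in single quotes is a string literal, not the column; the comparison is literal-vs-literal and never true

Fix: Reference the column as major without single quotes

Corrected query:
SELECT id, name, major FROM students WHERE major = 'Physics'

Result:
id | name  | major  
---+-------+--------
3  | Carol | Physics
5  | Carol | Physics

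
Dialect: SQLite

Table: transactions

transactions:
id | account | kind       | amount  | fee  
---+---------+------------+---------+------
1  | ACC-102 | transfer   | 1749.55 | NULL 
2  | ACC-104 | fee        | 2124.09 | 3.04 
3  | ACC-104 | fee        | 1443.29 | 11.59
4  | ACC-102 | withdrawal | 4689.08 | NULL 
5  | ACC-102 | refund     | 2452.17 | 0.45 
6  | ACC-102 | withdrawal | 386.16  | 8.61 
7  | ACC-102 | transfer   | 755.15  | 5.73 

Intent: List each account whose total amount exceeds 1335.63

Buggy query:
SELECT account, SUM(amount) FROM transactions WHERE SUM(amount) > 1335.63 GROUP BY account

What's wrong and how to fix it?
Bug: SUM(amount) is an aggregate, but WHERE filters rows before aggregation

Fix: Move the aggregate condition to a HAVING clause

Corrected query:
SELECT account, SUM(amount) FROM transactions GROUP BY account HAVING SUM(amount) > 1335.63

Result:
account | SUM(amount)
--------+------------
ACC-102 | 10032.11   
ACC-104 | 3567.38    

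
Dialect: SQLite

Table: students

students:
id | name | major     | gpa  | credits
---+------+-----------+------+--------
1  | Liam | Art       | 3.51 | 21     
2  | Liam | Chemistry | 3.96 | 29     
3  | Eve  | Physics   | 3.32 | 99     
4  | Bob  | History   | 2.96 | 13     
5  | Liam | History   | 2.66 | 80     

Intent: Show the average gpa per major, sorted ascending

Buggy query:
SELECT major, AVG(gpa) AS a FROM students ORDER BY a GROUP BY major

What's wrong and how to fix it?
Bug: ORDER BY appears before GROUP BY; SQL clause order requires GROUP BY first

Fix: Reorder: SELECT … FROM … GROUP BY … ORDER BY …

Corrected query:
SELECT major, AVG(gpa) AS a FROM students GROUP BY major ORDER BY a

Result:
major     | a   
----------+-----
History   | 2.81
Physics   | 3.32
Art       | 3.51
Chemistry | 3.96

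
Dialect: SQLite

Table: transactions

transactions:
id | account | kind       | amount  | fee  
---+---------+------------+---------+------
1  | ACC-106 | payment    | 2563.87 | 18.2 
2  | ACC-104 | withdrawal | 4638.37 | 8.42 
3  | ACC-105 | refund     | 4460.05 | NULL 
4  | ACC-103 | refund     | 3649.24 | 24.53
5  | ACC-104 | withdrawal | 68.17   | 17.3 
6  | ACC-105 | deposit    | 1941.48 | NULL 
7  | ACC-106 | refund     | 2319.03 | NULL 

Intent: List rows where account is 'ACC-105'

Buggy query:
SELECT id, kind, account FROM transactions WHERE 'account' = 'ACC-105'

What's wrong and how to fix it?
Bug: 'account' in single quotes is a string literal, not the column; the comparison is literal-vs-literal and never true

Fix: Reference the column as account without single quotes

Corrected query:
SELECT id, kind, account FROM transactions WHERE account = 'ACC-105'

Result:
id | kind    | account
---+---------+--------
3  | refund  | ACC-105
6  | deposit | ACC-105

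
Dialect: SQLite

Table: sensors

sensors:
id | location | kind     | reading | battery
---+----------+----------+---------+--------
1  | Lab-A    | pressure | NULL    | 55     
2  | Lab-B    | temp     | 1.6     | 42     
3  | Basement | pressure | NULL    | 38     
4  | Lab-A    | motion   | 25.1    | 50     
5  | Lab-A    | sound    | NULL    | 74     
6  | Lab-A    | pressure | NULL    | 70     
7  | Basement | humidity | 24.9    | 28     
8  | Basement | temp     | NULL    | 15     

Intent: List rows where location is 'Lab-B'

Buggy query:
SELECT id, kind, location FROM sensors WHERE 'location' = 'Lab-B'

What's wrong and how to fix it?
Bug: Single quotes denote string literals in SQL; the column name is being compared as a constant string

Fix: Remove the quotes around the column name (or use double quotes for an identifier)

Corrected query:
SELECT id, kind, location FROM sensors WHERE location = 'Lab-B'

Result:
id | kind | location
---+------+---------
2  | temp | Lab-B   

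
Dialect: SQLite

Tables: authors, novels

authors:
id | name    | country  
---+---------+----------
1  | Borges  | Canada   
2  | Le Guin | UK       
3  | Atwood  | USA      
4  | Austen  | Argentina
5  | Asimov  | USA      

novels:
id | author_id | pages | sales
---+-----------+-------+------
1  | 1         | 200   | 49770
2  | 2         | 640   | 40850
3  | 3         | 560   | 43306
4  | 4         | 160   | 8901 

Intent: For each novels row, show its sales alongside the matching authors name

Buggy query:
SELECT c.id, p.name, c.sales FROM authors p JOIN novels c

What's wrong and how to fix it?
Bug: JOIN with no ON clause produces a cartesian product; every novels row pairs with every authors row

Fix: Add ON c.author_id = p.id to the JOIN

Corrected query:
SELECT c.id, p.name, c.sales FROM authors p JOIN novels c ON c.author_id = p.id

Result:
id | name    | sales
---+---------+------
1  | Borges  | 49770
2  | Le Guin | 40850
3  | Atwood  | 43306
4  | Austen  | 8901 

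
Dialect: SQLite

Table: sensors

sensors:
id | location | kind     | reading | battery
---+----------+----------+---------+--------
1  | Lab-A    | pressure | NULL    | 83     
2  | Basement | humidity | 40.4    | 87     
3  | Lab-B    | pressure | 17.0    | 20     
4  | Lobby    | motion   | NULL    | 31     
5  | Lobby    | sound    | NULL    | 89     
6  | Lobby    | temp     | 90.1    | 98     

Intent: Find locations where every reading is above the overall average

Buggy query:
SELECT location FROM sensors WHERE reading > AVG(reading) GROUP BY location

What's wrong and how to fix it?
Bug: WHERE evaluates per row before aggregation, so AVG() is unavailable

Fix: Use a subquery for AVG and a HAVING MIN(...) filter so the condition holds for every row in the group

Corrected query:
SELECT location FROM sensors GROUP BY location HAVING MIN(reading) > (SELECT AVG(reading) FROM sensors)

Result:
location
--------
Lobby   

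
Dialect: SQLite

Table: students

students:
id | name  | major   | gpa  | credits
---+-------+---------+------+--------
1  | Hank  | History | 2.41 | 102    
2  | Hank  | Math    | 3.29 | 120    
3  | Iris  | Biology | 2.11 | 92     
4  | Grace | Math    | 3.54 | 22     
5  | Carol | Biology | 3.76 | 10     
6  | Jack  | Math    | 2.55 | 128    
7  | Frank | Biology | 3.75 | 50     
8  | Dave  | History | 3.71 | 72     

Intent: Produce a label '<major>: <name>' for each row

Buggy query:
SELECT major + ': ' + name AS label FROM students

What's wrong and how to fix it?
Bug: SQLite uses || for string concatenation; + coerces text to numbers (yielding 0)

Fix: Replace + with || to concatenate text

Corrected query:
SELECT major || ': ' || name AS label FROM students

Result:
label         
--------------
History: Hank 
Math: Hank    
Biology: Iris 
Math: Grace   
Biology: Carol
Math: Jack    
Biology: Frank
History: Dave 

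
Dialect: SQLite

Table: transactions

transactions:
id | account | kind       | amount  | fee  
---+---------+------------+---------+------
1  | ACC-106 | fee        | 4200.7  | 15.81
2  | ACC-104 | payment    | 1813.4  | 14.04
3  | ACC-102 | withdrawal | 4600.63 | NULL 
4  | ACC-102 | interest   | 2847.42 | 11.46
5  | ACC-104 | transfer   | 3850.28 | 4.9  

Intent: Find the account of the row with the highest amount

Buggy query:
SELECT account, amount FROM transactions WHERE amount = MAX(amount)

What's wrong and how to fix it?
Bug: WHERE is evaluated per row; an aggregate over the whole table isn't defined there

Fix: Use a subquery: WHERE amount = (SELECT MAX(amount) FROM transactions)

Corrected query:
SELECT account, amount FROM transactions WHERE amount = (SELECT MAX(amount) FROM transactions)

Result:
account | amount 
--------+--------
ACC-102 | 4600.63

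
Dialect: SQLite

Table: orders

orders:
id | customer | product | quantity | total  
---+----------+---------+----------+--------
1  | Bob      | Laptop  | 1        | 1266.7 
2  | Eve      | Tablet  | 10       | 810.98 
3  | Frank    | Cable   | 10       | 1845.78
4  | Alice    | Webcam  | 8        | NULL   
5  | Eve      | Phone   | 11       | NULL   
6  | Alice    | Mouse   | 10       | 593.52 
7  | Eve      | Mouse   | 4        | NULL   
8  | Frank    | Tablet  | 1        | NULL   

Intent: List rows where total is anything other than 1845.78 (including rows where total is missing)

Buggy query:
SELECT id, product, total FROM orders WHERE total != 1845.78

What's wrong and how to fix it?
Bug: Inequality against NULL is unknown, not true; rows with NULL are dropped

Fix: Handle NULL separately with IS NULL alongside the inequality

Corrected query:
SELECT id, product, total FROM orders WHERE total != 1845.78 OR total IS NULL

Result:
id | product | total 
---+---------+-------
1  | Laptop  | 1266.7
2  | Tablet  | 810.98
4  | Webcam  | NULL  
5  | Phone   | NULL  
6  | Mouse   | 593.52
7  | Mouse   | NULL  
8  | Tablet  | NULL  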